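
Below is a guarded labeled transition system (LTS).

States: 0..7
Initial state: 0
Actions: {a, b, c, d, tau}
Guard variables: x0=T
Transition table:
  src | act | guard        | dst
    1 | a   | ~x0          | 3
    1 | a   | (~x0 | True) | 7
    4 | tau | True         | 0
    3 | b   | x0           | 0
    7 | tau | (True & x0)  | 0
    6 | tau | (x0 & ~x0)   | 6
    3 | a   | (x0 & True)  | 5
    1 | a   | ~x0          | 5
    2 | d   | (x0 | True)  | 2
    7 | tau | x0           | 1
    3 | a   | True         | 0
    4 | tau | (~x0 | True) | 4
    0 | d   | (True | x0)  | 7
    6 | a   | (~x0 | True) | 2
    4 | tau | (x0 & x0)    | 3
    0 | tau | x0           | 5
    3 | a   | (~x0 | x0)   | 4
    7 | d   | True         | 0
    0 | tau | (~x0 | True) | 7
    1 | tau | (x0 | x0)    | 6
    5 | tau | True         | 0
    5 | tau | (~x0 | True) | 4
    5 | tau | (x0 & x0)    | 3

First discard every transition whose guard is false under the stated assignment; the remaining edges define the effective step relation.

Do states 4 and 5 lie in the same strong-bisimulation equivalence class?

Refine partition for ~:
  P[0] = {{0,1,2,3,4,5,6,7}}
  P[1] = {{0,7},{1},{2},{3},{4,5},{6}}
  P[2] = {{0},{1},{2},{3},{4,5},{6},{7}}
Fixed point at round 3; 7 class(es).
[4]={4,5}  [5]={4,5}

Answer: BISIMILAR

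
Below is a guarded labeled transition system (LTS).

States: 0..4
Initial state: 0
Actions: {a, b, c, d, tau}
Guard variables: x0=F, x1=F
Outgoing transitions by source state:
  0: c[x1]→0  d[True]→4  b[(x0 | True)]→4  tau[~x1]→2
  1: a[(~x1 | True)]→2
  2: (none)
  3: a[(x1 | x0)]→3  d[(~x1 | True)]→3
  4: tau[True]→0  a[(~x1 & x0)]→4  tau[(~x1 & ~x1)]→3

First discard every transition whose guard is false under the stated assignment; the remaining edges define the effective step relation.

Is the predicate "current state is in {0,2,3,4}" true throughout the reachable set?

Answer: INVARIANT HOLDS

Analysis:
Safe = {0,2,3,4}
Reach set: {0,2,3,4}
  0: safe
  2: safe
  3: safe
  4: safe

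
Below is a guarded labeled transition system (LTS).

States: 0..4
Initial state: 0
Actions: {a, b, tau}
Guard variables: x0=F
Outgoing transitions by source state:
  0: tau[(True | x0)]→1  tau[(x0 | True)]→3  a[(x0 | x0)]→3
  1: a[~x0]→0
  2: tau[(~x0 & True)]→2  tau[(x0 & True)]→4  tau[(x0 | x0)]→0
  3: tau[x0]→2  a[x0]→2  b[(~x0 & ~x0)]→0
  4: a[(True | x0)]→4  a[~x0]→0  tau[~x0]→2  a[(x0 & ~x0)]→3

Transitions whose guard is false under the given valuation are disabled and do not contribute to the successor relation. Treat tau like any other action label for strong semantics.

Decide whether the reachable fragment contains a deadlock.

Reach set: {0,1,3}
  0: tau→1  tau→3  [2 out]
  1: a→0  [1 out]
  3: b→0  [1 out]

Answer: DEADLOCK-FREE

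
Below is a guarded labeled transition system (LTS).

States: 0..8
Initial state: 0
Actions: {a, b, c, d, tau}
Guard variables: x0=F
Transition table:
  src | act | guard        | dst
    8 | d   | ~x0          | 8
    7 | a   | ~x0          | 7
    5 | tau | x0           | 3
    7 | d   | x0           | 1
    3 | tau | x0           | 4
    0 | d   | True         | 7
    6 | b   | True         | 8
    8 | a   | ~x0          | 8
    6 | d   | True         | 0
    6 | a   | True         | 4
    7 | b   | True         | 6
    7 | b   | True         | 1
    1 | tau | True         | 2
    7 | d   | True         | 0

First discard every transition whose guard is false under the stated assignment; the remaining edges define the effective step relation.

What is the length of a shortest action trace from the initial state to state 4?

BFS to 4:
  Layer 0: {0}
  Layer 1: {7}
  Layer 2: {1,6}
  Layer 3: {2,4,8}
depth(4)=3, e.g. d·b·a

Answer: 3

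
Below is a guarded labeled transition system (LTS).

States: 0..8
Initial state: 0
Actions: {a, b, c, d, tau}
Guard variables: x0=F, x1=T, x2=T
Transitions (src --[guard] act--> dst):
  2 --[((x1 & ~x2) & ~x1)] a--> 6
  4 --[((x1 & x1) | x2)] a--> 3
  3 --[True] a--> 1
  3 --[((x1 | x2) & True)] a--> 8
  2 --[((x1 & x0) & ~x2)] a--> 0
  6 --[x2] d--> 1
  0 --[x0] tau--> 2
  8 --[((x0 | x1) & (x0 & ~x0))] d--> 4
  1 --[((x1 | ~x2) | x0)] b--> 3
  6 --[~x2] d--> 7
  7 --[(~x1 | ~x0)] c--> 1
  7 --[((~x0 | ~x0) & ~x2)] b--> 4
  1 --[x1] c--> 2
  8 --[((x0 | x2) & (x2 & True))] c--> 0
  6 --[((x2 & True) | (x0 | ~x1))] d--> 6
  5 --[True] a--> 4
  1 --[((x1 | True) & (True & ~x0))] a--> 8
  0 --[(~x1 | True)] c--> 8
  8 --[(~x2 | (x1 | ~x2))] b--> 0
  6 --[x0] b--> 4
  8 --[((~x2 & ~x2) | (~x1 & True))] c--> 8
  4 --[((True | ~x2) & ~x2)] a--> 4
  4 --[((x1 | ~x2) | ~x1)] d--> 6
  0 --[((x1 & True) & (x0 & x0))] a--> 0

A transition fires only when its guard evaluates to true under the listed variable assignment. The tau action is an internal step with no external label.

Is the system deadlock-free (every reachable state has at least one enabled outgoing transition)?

Answer: DEADLOCK-FREE

Trace:
Reach set: {0,8}
  0: c→8  [1 exit(s)]
  8: b→0  c→0  [2 exit(s)]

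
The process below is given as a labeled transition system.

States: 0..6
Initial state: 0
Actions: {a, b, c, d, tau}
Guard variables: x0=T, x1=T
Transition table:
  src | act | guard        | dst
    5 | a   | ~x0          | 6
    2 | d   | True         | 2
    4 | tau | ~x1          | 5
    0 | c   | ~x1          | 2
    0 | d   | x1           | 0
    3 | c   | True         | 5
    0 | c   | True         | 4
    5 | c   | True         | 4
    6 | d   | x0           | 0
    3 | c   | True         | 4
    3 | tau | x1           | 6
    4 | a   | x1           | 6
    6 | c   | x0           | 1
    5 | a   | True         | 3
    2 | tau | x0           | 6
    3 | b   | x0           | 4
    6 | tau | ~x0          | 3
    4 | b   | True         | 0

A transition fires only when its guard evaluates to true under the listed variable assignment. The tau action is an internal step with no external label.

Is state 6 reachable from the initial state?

Answer: REACHABLE

Analysis:
After dropping false guards: 14 live edges.
depth 0: {0}
depth 1: {4}  cumulative {0,4}
depth 2: {6}  cumulative {0,4,6}
depth 3: {1}  cumulative {0,1,4,6}
R = {0,1,4,6}
witness 6: c·a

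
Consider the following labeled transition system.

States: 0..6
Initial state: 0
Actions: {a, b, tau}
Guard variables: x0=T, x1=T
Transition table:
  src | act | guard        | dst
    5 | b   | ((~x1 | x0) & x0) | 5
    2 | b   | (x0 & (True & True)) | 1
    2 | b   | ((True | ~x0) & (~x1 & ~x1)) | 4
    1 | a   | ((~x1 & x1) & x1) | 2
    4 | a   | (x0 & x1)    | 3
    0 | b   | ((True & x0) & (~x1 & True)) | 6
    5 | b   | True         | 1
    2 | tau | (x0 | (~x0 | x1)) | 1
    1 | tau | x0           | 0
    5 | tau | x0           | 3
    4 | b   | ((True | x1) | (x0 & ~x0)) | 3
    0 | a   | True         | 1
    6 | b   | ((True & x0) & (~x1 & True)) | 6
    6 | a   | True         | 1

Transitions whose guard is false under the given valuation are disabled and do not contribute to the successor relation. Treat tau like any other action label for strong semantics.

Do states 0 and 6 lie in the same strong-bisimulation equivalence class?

Answer: BISIMILAR

Trace:
Compute ~ classes (split until stable):
  π0 = {{0,1,2,3,4,5,6}}
  π1 = {{0,6},{1},{2,5},{3},{4}}
  π2 = {{0,6},{1},{2},{3},{4},{5}}
6 equivalence class(es) (converged in 3)
[0]={0,6}  [6]={0,6}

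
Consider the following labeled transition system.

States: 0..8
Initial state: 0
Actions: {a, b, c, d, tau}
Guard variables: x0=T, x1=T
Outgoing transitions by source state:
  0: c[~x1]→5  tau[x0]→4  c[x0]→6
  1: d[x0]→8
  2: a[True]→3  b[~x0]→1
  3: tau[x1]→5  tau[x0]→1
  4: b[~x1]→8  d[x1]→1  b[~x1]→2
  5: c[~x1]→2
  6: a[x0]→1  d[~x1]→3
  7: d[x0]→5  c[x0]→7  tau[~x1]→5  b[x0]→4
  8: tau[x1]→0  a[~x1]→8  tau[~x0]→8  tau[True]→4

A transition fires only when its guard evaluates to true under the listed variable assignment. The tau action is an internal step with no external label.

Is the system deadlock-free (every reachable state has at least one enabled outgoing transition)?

Answer: DEADLOCK-FREE

Working:
R = {0,1,4,6,8}
  0: c→6  tau→4  [2 exit(s)]
  1: d→8  [1 exit(s)]
  4: d→1  [1 exit(s)]
  6: a→1  [1 exit(s)]
  8: tau→0  tau→4  [2 exit(s)]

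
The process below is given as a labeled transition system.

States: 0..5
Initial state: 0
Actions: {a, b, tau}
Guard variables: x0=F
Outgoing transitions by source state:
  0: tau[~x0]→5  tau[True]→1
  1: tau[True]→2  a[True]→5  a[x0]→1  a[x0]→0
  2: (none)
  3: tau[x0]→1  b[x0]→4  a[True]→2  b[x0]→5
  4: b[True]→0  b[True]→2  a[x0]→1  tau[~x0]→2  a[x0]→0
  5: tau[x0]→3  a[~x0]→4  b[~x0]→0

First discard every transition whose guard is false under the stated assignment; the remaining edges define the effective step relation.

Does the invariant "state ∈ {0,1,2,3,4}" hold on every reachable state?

Answer: INVARIANT VIOLATED at state 5

Analysis:
Inv-set: {0,1,2,3,4}
Reach set: {0,1,2,4,5}
  0: safe
  1: safe
  2: safe
  4: safe
  5: outside
reach 5 via tau — violates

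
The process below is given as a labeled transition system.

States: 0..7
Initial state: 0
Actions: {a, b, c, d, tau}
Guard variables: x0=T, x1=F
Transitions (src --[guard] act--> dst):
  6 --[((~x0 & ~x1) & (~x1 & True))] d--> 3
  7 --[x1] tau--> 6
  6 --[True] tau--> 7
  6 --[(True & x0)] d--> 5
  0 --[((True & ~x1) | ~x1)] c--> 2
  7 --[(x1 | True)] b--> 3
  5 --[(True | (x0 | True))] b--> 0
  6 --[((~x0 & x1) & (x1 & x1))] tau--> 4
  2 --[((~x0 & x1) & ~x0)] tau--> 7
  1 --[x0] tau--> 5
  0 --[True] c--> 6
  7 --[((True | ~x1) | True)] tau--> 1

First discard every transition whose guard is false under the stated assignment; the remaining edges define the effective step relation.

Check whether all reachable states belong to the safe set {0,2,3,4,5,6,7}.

Inv-set: {0,2,3,4,5,6,7}
Reachable = {0,1,2,3,5,6,7}
  0: ok
  1: outside
  2: ok
  3: ok
  5: ok
  6: ok
  7: ok
witness against invariant: c·tau·tau → 1

Answer: INVARIANT VIOLATED at state 1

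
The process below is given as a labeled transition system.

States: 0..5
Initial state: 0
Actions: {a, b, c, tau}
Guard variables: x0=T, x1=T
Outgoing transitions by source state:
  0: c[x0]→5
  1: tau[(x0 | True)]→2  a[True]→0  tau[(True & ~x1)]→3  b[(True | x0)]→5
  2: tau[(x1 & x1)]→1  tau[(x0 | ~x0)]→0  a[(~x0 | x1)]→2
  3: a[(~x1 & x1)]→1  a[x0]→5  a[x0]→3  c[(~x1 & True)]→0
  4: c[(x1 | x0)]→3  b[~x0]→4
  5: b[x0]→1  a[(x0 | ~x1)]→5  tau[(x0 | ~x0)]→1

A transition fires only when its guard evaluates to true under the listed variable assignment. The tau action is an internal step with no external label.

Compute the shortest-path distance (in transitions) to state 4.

Answer: UNREACHABLE

Analysis:
BFS to 4:
  depth 0: {0}
  depth 1: {5}
  depth 2: {1}
  depth 3: {2}
4 never appears.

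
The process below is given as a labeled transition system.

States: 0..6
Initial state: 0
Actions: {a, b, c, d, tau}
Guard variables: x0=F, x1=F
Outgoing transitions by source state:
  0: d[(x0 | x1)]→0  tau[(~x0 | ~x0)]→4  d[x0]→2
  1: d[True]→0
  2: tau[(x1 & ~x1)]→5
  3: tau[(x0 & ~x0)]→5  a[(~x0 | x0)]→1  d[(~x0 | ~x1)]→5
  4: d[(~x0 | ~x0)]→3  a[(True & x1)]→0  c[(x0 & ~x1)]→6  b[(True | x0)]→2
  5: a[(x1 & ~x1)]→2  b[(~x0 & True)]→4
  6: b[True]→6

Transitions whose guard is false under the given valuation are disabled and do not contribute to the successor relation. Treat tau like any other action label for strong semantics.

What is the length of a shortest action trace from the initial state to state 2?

BFS to 2:
  Layer 0: {0}
  Layer 1: {4}
  Layer 2: {2,3}
first hit 2 at d=2 via tau·b

Answer: 2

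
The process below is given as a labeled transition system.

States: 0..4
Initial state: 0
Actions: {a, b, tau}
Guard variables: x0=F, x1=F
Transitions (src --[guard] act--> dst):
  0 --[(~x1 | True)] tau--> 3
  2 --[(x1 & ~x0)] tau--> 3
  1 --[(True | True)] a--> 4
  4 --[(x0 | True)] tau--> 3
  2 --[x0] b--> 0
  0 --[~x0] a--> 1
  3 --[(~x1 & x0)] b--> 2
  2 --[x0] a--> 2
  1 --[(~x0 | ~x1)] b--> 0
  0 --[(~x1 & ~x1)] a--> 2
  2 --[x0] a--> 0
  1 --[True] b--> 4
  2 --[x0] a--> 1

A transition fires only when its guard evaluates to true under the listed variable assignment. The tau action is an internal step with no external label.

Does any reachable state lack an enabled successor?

Reachable = {0,1,2,3,4}
  0: a→1  a→2  tau→3  [deg 3]
  1: a→4  b→0  b→4  [deg 3]
  2: ∅  [no exit]
  3: ∅  [no exit]
  4: tau→3  [deg 1]
trace reaching 2: a

Answer: DEADLOCK at state 2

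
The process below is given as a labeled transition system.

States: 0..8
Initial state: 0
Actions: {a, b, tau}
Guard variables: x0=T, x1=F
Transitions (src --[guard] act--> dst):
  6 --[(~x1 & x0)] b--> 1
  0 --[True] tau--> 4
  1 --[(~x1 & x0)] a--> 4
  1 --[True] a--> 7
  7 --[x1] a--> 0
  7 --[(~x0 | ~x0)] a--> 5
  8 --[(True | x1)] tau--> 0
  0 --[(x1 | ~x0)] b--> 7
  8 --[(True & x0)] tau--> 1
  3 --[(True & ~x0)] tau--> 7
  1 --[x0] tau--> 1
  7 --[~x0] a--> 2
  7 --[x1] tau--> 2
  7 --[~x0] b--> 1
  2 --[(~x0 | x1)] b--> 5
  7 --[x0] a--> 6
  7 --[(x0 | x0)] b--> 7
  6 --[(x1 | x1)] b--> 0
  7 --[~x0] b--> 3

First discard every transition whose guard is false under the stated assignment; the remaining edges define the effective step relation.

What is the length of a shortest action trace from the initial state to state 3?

Layered search for 3:
  Layer 0: {0}
  Layer 1: {4}
3 never appears.

Answer: UNREACHABLE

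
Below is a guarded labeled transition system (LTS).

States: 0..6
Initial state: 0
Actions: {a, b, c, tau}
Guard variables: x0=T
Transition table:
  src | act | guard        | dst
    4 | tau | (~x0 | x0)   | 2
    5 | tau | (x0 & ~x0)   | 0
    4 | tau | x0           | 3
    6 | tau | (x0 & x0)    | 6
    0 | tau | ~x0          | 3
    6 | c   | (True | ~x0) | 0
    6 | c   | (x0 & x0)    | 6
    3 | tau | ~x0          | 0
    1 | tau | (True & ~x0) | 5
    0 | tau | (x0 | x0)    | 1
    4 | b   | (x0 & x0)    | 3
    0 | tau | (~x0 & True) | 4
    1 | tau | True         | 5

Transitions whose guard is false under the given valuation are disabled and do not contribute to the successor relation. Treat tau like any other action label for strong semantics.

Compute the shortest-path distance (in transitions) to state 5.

Answer: 2

Trace:
Layered search for 5:
  L0 = {0}
  L1 = {1}
  L2 = {5}
depth(5)=2, e.g. tau·tau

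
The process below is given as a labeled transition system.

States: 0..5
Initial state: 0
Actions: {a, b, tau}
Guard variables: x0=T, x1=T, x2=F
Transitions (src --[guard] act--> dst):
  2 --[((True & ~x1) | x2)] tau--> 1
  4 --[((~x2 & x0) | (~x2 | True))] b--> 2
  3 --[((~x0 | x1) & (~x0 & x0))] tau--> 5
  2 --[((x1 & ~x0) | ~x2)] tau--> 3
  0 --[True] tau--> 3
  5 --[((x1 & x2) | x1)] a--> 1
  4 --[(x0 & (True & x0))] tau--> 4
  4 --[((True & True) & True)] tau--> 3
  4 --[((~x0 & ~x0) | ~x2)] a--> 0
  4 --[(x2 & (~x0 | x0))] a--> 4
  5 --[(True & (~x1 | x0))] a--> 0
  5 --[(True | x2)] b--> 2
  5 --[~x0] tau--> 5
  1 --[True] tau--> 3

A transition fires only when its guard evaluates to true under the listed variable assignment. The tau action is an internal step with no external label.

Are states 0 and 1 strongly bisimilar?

Compute ~ classes (split until stable):
  π0 = {{0,1,2,3,4,5}}
  π1 = {{0,1,2},{3},{4},{5}}
stable after 2 split(s): 4 block(s)
0∈{0,1,2}, 1∈{0,1,2}

Answer: BISIMILAR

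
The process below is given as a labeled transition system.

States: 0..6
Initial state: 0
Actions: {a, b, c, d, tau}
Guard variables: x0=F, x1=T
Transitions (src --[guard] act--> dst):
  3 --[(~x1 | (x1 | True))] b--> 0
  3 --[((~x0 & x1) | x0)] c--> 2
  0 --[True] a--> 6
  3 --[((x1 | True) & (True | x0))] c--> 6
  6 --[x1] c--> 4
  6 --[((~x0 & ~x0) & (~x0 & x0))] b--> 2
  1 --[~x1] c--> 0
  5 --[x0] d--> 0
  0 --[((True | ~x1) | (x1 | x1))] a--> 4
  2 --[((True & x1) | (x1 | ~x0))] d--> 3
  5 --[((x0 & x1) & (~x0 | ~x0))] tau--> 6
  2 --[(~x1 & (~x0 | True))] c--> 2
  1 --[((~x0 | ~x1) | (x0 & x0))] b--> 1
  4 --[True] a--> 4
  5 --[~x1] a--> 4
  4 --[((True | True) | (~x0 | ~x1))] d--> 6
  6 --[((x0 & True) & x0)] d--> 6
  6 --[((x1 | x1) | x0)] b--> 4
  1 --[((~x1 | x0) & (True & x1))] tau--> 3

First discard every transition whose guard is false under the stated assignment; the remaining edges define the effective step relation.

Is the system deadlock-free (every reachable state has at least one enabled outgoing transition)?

Answer: DEADLOCK-FREE

Trace:
R = {0,4,6}
  0: a→4  a→6  [deg 2]
  4: a→4  d→6  [deg 2]
  6: b→4  c→4  [deg 2]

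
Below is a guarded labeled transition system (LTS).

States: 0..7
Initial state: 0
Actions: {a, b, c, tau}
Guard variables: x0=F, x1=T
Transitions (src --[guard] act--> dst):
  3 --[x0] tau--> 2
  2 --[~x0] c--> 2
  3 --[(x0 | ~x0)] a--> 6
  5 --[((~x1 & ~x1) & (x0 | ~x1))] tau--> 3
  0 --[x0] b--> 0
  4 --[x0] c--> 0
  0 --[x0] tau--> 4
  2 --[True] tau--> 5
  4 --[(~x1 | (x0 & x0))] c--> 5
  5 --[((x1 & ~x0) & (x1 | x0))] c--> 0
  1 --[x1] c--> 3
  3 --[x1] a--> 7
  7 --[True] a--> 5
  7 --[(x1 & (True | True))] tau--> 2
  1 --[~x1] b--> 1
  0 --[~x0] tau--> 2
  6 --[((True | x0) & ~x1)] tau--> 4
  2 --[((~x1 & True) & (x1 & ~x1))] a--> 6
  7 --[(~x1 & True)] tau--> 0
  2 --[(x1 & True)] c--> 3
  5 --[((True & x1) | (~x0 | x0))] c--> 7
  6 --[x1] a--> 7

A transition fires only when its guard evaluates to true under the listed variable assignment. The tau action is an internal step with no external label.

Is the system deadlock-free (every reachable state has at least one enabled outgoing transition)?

Reach set: {0,2,3,5,6,7}
  0: tau→2  [1 out]
  2: c→2  c→3  tau→5  [3 out]
  3: a→6  a→7  [2 out]
  5: c→0  c→7  [2 out]
  6: a→7  [1 out]
  7: a→5  tau→2  [2 out]

Answer: DEADLOCK-FREE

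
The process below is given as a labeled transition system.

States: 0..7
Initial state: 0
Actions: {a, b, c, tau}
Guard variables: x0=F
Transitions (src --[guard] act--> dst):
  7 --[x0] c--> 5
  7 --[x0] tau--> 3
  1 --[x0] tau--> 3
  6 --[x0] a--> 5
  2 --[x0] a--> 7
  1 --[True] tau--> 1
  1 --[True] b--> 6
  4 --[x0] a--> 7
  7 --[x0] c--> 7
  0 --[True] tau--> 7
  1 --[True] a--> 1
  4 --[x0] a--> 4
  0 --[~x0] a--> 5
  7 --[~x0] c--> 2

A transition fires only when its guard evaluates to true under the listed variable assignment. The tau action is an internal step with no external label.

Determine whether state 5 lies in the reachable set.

Answer: REACHABLE

Working:
6 transition(s) survive guard evaluation.
Layer 0: {0}
Layer 1: {5,7}  cumulative {0,5,7}
Layer 2: {2}  cumulative {0,2,5,7}
Reachable = {0,2,5,7}
Path to 5: a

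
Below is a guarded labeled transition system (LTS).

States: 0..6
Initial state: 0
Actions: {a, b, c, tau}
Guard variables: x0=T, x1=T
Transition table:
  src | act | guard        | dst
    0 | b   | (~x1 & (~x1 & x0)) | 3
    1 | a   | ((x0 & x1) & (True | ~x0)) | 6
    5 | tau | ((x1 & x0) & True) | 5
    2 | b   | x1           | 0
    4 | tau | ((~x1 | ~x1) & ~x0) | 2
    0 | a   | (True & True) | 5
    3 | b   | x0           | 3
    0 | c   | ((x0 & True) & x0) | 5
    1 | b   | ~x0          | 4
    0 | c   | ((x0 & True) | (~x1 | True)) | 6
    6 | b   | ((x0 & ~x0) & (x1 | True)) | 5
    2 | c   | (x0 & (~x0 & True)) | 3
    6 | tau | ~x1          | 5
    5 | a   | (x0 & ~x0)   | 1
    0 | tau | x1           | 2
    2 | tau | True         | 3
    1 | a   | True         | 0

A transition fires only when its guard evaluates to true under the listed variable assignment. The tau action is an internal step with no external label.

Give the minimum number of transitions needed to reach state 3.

Answer: 2

Trace:
BFS to 3:
  L0 = {0}
  L1 = {2,5,6}
  L2 = {3}
first hit 3 at d=2 via tau·tau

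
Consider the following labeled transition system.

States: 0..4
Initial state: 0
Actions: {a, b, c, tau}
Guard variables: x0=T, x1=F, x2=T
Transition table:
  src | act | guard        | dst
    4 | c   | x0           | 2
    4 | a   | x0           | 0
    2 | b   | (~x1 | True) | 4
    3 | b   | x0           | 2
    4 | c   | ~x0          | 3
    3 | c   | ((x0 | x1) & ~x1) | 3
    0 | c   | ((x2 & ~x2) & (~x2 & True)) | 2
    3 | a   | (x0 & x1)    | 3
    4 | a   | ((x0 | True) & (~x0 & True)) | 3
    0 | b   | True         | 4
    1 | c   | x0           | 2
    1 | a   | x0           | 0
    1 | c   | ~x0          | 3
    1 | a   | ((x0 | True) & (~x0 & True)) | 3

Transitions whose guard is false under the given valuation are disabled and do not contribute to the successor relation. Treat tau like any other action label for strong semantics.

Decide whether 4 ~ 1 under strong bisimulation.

Answer: BISIMILAR

Analysis:
Bisimulation quotient by refinement:
  π0 = {{0,1,2,3,4}}
  π1 = {{0,2},{1,4},{3}}
Fixed point at round 2; 3 class(es).
4∈{1,4}, 1∈{1,4}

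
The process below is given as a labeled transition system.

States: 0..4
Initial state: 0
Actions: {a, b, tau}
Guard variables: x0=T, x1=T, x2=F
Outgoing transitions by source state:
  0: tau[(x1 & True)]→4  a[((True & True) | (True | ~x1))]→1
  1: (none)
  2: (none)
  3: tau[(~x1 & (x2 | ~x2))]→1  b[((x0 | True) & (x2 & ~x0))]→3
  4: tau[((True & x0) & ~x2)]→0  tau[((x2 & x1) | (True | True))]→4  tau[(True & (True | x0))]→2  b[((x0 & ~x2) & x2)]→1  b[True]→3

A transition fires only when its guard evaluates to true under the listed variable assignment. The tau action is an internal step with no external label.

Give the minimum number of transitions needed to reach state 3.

BFS to 3:
  Layer 0: {0}
  Layer 1: {1,4}
  Layer 2: {2,3}
first hit 3 at d=2 via tau·b

Answer: 2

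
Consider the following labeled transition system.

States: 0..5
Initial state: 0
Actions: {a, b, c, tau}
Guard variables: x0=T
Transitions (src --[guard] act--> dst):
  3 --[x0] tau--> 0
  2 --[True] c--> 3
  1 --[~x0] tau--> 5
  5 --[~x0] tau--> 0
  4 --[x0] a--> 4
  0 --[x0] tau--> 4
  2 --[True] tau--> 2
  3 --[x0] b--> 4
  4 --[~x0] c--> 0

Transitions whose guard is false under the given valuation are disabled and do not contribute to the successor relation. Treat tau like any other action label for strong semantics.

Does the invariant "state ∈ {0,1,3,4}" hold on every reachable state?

Answer: INVARIANT HOLDS

Working:
Allowed set {0,1,3,4}
Reachable = {0,4}
  0: safe
  4: safe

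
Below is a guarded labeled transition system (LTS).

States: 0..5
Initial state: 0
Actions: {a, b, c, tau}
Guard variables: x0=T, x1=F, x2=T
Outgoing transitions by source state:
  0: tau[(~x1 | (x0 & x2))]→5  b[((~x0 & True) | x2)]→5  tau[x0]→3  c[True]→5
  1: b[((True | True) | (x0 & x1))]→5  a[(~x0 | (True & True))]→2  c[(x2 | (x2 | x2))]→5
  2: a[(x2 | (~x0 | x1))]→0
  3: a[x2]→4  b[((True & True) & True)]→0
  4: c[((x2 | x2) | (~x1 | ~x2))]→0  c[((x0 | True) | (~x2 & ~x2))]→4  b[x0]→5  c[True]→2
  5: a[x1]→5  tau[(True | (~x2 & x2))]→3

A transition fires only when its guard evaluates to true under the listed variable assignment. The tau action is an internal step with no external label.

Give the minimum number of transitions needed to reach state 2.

BFS to 2:
  Layer 0: {0}
  Layer 1: {3,5}
  Layer 2: {4}
  Layer 3: {2}
first hit 2 at d=3 via tau·a·c

Answer: 3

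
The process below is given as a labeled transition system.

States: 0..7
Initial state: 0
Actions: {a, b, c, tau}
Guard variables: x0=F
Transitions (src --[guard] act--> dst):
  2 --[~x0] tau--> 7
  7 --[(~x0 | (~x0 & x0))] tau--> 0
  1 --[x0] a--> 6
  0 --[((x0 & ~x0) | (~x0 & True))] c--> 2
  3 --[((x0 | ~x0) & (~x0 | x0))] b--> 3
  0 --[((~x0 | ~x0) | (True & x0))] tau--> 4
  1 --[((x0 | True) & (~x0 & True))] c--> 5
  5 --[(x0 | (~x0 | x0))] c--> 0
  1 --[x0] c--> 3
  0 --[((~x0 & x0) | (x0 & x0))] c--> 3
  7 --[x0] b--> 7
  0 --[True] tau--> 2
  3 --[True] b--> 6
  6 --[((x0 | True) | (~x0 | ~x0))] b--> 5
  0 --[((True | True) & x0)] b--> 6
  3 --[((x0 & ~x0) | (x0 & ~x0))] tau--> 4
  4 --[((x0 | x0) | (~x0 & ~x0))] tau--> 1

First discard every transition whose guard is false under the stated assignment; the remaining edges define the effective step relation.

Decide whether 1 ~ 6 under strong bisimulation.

Bisimulation quotient by refinement:
  P[0] = {{0,1,2,3,4,5,6,7}}
  P[1] = {{0},{1,5},{2,4,7},{3,6}}
  P[2] = {{0},{1},{2},{3},{4},{5},{6},{7}}
8 equivalence class(es) (converged in 3)
class of 1: {1}; class of 6: {6}

Answer: NOT BISIMILAR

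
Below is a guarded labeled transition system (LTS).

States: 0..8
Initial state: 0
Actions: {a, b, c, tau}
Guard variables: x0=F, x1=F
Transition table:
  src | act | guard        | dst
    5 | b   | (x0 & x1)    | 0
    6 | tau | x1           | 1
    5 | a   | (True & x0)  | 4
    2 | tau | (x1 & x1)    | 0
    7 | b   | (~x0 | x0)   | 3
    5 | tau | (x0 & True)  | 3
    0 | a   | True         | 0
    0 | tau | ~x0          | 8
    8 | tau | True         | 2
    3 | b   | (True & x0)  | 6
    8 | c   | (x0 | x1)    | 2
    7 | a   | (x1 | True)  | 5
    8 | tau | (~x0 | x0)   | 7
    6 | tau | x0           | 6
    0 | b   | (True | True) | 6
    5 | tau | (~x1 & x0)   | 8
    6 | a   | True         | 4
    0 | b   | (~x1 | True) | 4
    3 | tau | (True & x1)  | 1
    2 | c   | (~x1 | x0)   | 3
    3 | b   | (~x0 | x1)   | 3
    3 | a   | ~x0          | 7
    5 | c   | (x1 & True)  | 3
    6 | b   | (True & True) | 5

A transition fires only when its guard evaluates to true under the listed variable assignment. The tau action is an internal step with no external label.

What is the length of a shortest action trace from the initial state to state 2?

Answer: 2

Trace:
BFS to 2:
  depth 0: {0}
  depth 1: {4,6,8}
  depth 2: {2,5,7}
depth(2)=2, e.g. tau·tau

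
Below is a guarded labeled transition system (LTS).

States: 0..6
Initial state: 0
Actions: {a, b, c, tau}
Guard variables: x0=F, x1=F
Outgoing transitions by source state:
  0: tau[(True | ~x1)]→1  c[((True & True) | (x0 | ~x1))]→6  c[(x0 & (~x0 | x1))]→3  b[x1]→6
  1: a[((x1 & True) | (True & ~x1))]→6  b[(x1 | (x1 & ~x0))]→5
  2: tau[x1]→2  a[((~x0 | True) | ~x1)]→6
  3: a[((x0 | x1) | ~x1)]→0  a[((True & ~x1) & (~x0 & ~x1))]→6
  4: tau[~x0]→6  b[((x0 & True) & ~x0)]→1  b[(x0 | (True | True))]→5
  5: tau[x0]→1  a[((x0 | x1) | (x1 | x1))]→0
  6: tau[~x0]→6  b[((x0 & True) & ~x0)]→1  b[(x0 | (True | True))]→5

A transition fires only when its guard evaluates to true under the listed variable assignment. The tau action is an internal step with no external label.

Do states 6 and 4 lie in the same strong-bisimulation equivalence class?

Answer: BISIMILAR

Trace:
Bisimulation quotient by refinement:
  P[0] = {{0,1,2,3,4,5,6}}
  P[1] = {{0},{1,2,3},{4,6},{5}}
  P[2] = {{0},{1,2},{3},{4,6},{5}}
Fixed point at round 3; 5 class(es).
[6]={4,6}  [4]={4,6}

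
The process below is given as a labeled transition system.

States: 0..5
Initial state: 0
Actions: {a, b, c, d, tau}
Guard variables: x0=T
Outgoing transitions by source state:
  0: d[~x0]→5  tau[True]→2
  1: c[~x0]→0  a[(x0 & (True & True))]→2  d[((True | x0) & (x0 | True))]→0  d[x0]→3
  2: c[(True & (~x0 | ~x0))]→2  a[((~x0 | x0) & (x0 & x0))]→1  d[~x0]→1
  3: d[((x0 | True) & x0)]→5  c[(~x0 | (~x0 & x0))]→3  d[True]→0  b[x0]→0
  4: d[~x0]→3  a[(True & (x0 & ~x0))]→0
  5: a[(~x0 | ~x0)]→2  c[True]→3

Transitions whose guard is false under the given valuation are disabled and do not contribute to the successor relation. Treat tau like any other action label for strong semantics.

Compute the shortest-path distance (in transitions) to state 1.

Breadth-first toward 1:
  L0 = {0}
  L1 = {2}
  L2 = {1}
first hit 1 at d=2 via tau·a

Answer: 2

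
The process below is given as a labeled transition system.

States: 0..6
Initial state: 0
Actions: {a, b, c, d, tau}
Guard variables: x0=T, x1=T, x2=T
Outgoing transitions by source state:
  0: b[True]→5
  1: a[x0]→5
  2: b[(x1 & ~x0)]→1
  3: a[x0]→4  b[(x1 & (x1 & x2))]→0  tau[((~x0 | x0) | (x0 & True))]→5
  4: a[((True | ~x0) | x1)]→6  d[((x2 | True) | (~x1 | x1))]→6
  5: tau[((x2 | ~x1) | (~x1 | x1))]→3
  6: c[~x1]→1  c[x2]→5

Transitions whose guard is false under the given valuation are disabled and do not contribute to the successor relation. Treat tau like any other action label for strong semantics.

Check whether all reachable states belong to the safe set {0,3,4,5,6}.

Answer: INVARIANT HOLDS

Analysis:
Safe = {0,3,4,5,6}
Reach set: {0,3,4,5,6}
  0: ok
  3: ok
  4: ok
  5: ok
  6: ok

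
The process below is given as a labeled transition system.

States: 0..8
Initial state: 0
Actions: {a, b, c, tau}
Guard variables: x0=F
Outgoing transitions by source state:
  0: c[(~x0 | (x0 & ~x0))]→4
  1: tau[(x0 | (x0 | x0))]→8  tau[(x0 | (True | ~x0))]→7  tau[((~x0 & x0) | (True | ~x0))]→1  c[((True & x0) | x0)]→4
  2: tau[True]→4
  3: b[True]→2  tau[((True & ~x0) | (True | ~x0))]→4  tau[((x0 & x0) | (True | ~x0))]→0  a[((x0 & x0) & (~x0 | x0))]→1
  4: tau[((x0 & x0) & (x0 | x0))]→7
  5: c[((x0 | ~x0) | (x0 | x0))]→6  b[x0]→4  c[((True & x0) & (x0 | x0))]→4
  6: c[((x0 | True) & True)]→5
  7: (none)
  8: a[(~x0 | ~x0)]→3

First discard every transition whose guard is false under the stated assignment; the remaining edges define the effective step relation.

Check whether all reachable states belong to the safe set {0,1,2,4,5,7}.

Answer: INVARIANT HOLDS

Trace:
Allowed set {0,1,2,4,5,7}
Reach set: {0,4}
  0: ok
  4: ok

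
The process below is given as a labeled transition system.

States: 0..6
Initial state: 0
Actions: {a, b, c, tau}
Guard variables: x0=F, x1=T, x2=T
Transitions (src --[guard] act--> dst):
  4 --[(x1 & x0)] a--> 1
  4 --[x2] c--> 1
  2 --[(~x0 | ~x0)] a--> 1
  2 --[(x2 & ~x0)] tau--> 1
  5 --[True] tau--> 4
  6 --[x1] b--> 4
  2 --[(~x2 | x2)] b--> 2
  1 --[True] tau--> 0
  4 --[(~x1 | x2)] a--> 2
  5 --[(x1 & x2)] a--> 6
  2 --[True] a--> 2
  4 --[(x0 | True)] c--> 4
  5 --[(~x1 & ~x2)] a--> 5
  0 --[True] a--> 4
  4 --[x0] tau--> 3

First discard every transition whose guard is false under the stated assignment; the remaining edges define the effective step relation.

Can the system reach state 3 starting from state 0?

Answer: UNREACHABLE

Working:
12 transition(s) survive guard evaluation.
depth 0: {0}
depth 1: {4}  now seen {0,4}
depth 2: {1,2}  now seen {0,1,2,4}
Reachable = {0,1,2,4}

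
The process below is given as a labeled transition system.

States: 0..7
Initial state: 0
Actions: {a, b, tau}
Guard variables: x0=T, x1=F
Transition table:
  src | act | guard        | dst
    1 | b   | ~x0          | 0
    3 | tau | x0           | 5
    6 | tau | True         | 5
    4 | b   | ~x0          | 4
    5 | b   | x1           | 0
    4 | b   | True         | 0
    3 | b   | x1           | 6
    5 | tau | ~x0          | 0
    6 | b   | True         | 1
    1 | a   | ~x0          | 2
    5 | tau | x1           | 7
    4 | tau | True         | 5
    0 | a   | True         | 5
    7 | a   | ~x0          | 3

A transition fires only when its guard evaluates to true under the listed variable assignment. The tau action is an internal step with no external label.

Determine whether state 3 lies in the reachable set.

Answer: UNREACHABLE

Working:
After dropping false guards: 6 live edges.
depth 0: {0}
depth 1: {5}  cumulative {0,5}
Reachable = {0,5}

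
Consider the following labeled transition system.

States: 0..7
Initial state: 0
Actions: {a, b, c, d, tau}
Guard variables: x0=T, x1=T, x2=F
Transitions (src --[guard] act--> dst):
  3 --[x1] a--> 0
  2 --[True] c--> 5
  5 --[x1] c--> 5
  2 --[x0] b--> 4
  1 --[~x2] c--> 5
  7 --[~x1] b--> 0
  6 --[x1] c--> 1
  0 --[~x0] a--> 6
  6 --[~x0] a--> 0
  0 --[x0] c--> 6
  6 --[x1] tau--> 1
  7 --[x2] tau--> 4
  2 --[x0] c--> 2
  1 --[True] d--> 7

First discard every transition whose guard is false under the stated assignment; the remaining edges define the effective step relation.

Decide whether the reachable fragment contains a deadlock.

Answer: DEADLOCK at state 7

Analysis:
R = {0,1,5,6,7}
  0: c→6  [deg 1]
  1: c→5  d→7  [deg 2]
  5: c→5  [deg 1]
  6: c→1  tau→1  [deg 2]
  7: ∅  [deadlock]
Path to 7: c·c·d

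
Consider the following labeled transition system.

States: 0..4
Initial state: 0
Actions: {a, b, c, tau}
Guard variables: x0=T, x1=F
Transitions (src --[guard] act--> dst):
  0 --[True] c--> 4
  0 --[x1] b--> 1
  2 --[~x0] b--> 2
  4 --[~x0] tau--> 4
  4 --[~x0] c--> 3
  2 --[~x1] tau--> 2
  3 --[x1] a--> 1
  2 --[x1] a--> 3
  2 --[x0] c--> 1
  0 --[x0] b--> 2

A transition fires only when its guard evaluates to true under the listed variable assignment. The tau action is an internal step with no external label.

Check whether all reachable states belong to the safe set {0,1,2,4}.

Inv-set: {0,1,2,4}
Reachable = {0,1,2,4}
  0: ok
  1: ok
  2: ok
  4: ok

Answer: INVARIANT HOLDS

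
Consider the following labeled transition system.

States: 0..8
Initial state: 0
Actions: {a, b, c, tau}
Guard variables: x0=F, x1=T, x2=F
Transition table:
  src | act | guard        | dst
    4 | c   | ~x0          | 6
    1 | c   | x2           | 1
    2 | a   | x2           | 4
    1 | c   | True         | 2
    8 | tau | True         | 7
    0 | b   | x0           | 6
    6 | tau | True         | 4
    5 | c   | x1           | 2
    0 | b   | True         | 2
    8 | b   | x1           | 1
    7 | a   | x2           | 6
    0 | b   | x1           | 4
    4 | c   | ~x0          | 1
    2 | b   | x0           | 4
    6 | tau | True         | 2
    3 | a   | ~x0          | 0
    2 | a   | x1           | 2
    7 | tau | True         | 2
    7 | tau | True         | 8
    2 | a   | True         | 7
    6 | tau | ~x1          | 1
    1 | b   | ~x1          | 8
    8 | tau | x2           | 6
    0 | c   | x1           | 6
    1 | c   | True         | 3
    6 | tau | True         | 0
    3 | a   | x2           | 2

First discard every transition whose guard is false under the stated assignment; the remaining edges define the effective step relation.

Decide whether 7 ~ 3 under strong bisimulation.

Answer: NOT BISIMILAR

Analysis:
Refine partition for ~:
  P[0] = {{0,1,2,3,4,5,6,7,8}}
  P[1] = {{0},{1,4,5},{2,3},{6,7},{8}}
  P[2] = {{0},{1,5},{2},{3},{4},{6},{7},{8}}
  P[3] = {{0},{1},{2},{3},{4},{5},{6},{7},{8}}
Fixed point at round 4; 9 class(es).
class of 7: {7}; class of 3: {3}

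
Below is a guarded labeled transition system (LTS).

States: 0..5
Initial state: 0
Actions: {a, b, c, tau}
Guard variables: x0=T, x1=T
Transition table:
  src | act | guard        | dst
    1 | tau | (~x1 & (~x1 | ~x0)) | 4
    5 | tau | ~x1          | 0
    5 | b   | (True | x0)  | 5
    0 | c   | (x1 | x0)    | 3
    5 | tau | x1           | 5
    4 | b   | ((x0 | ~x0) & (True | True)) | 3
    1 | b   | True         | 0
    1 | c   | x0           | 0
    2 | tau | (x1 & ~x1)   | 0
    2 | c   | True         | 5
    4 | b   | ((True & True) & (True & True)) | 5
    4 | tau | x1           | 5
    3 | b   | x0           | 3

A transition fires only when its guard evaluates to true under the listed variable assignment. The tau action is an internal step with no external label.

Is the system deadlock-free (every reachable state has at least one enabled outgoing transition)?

Reachable = {0,3}
  0: c→3  [1 exit(s)]
  3: b→3  [1 exit(s)]

Answer: DEADLOCK-FREE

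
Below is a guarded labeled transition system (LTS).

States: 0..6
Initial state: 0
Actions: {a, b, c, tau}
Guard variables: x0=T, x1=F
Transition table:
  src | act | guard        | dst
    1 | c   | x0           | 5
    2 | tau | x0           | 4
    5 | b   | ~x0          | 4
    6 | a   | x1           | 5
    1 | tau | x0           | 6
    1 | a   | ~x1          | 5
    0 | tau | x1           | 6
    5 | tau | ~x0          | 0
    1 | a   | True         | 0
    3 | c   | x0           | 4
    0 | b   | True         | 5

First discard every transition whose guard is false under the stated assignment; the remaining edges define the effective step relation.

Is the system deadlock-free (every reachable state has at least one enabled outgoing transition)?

Reach set: {0,5}
  0: b→5  [1 out]
  5: ∅  [no exit]
witness 5: b

Answer: DEADLOCK at state 5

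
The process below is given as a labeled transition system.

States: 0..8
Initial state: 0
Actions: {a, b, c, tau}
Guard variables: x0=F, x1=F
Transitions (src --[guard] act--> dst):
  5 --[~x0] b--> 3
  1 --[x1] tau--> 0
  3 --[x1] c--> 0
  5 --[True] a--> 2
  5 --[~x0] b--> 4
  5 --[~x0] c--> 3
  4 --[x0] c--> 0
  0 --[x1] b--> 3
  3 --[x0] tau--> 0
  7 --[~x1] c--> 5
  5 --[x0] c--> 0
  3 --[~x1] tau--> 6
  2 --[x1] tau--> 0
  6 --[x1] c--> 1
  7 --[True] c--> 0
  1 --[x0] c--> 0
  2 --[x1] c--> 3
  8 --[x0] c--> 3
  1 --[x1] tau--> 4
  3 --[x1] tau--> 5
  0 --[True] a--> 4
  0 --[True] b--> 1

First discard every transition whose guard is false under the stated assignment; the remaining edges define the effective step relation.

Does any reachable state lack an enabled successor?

Answer: DEADLOCK at state 1

Trace:
Reachable = {0,1,4}
  0: a→4  b→1  [2 exit(s)]
  1: ∅  [deadlock]
  4: ∅  [deadlock]
trace reaching 1: b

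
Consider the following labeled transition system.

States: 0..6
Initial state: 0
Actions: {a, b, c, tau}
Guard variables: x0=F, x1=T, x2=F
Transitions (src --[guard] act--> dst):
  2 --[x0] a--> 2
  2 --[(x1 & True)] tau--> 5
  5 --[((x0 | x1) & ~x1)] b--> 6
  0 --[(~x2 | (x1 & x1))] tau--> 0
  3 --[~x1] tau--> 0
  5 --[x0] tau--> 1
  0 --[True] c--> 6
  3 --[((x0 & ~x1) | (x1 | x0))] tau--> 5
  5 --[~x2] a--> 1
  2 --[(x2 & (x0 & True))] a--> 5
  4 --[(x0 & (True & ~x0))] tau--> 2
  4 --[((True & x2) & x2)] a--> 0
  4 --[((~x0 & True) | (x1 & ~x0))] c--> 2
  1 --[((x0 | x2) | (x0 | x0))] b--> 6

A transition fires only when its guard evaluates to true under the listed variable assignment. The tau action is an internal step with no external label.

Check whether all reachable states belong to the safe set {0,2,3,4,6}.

Safe = {0,2,3,4,6}
Reach set: {0,6}
  0: safe
  6: safe

Answer: INVARIANT HOLDS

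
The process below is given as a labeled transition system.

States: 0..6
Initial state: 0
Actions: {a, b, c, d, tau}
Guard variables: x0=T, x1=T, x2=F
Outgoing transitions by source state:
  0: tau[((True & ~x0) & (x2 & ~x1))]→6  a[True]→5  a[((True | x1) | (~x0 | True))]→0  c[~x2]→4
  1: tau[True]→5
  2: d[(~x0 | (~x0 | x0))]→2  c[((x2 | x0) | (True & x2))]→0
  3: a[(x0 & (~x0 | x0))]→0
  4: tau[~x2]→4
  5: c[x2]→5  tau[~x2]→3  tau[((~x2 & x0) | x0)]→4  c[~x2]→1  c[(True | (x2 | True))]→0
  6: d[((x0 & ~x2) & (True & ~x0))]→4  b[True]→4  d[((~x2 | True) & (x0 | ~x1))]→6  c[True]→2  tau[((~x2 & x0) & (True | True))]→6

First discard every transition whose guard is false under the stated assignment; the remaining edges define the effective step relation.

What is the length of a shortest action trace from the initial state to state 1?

Answer: 2

Working:
Layered search for 1:
  Layer 0: {0}
  Layer 1: {4,5}
  Layer 2: {1,3}
depth(1)=2, e.g. a·c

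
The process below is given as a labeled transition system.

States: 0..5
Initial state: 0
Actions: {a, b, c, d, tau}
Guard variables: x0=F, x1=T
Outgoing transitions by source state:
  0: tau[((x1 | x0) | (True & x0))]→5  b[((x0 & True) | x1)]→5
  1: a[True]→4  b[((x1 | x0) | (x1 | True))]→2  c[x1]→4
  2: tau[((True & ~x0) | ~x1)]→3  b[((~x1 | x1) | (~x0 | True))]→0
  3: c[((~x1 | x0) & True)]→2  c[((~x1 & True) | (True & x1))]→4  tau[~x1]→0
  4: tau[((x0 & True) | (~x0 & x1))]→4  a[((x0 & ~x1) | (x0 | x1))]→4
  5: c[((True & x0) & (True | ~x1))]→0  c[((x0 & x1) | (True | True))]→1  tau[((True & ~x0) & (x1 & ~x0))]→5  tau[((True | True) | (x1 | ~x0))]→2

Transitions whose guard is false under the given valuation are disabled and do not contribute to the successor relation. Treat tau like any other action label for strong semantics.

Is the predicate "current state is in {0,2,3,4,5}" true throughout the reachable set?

Answer: INVARIANT VIOLATED at state 1

Analysis:
Allowed set {0,2,3,4,5}
Reachable = {0,1,2,3,4,5}
  0: ✓
  1: ✗ unsafe
  2: ✓
  3: ✓
  4: ✓
  5: ✓
witness against invariant: tau·c → 1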